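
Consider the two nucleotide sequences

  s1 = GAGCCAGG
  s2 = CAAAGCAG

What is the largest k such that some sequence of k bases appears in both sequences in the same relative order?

Let dp[i][j] be the LCS length of the first i bases of s1 and the first j bases of s2. dp[i][j] = dp[i-1][j-1]+1 when the i-th and j-th bases match, else max(dp[i-1][j], dp[i][j-1]).
    ·  C  A  A  A  G  C  A  G
 ·  0  0  0  0  0  0  0  0  0
 G  0  0  0  0  0  1  1  1  1
 A  0  0  1  1  1  1  1  2  2
 G  0  0  1  1  1  2  2  2  3
 C  0  1  1  1  1  2  3  3  3
 C  0  1  1  1  1  2  3  3  3
 A  0  1  2  2  2  2  3  4  4
 G  0  1  2  2  2  3  3  4  5
 G  0  1  2  2  2  3  3  4  5
dp[8][8] = 5. One LCS (by backtracking along matches): AGCAG.

5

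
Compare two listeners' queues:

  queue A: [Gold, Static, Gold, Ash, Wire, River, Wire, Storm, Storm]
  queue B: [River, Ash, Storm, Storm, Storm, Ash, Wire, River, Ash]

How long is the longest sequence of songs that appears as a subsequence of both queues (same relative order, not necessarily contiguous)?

Pick Ash [4,6]; then Wire [5,7]; then River [6,8]; all 3 songs appear in both, in order. dp[9][9] = 3 confirms this is the maximum.

3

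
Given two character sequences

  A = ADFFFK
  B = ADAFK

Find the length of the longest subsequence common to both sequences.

4

Let dp[i][j] be the LCS length of the first i characters of A and the first j characters of B. dp[i][j] = dp[i-1][j-1]+1 when the i-th and j-th characters match, else max(dp[i-1][j], dp[i][j-1]).
    ·  A  D  A  F  K
 ·  0  0  0  0  0  0
 A  0  1  1  1  1  1
 D  0  1  2  2  2  2
 F  0  1  2  2  3  3
 F  0  1  2  2  3  3
 F  0  1  2  2  3  3
 K  0  1  2  2  3  4
dp[6][5] = 4. One LCS (by backtracking along matches): ADFK.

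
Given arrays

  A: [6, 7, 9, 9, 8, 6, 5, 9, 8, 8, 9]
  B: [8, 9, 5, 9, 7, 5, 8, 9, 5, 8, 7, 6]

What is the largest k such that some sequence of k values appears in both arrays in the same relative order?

Let dp[i][j] be the LCS length of the first i values of A and the first j values of B. dp[i][j] = dp[i-1][j-1]+1 when the i-th and j-th values match, else max(dp[i-1][j], dp[i][j-1]).
    ·  8  9  5  9  7  5  8  9  5  8  7  6
 ·  0  0  0  0  0  0  0  0  0  0  0  0  0
 6  0  0  0  0  0  0  0  0  0  0  0  0  1
 7  0  0  0  0  0  1  1  1  1  1  1  1  1
 9  0  0  1  1  1  1  1  1  2  2  2  2  2
 9  0  0  1  1  2  2  2  2  2  2  2  2  2
 8  0  1  1  1  2  2  2  3  3  3  3  3  3
 6  0  1  1  1  2  2  2  3  3  3  3  3  4
 5  0  1  1  2  2  2  3  3  3  4  4  4  4
 9  0  1  2  2  3  3  3  3  4  4  4  4  4
 8  0  1  2  2  3  3  3  4  4  4  5  5  5
 8  0  1  2  2  3  3  3  4  4  4  5  5  5
 9  0  1  2  2  3  3  3  4  5  5  5  5  5
dp[11][12] = 5. One LCS (by backtracking along matches): 9, 9, 8, 5, 8.

5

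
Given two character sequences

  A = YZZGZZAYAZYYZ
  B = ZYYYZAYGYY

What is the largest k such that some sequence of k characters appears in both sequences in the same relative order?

Let dp[i][j] be the LCS length of the first i characters of A and the first j characters of B. dp[i][j] = dp[i-1][j-1]+1 when the i-th and j-th characters match, else max(dp[i-1][j], dp[i][j-1]).
    ·  Z  Y  Y  Y  Z  A  Y  G  Y  Y
 ·  0  0  0  0  0  0  0  0  0  0  0
 Y  0  0  1  1  1  1  1  1  1  1  1
 Z  0  1  1  1  1  2  2  2  2  2  2
 Z  0  1  1  1  1  2  2  2  2  2  2
 G  0  1  1  1  1  2  2  2  3  3  3
 Z  0  1  1  1  1  2  2  2  3  3  3
 Z  0  1  1  1  1  2  2  2  3  3  3
 A  0  1  1  1  1  2  3  3  3  3  3
 Y  0  1  2  2  2  2  3  4  4  4  4
 A  0  1  2  2  2  2  3  4  4  4  4
 Z  0  1  2  2  2  3  3  4  4  4  4
 Y  0  1  2  3  3  3  3  4  4  5  5
 Y  0  1  2  3  4  4  4  4  4  5  6
 Z  0  1  2  3  4  5  5  5  5  5  6
dp[13][10] = 6. One LCS (by backtracking along matches): YZAYYY.

6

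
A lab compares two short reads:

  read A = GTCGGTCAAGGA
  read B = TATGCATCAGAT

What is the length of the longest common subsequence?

7

Pick G (read A #1, read B #4) → C (read A #3, read B #5) → T (read A #6, read B #7) → C (read A #7, read B #8) → A (read A #9, read B #9) → G (read A #11, read B #10) → A (read A #12, read B #11); all 7 bases appear in both, in order. Since dp[12][12] = 7, nothing longer is possible.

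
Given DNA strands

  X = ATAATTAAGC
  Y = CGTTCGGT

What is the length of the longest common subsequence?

Taking T (X #2, Y #3) → T (X #5, Y #4) → T (X #6, Y #8) gives a common subsequence of length 3. The LCS DP gives dp[10][8] = 3, so this is optimal.

3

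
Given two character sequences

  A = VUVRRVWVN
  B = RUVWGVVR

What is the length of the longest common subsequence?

Taking U (A #2, B #2), V (A #3, B #3), V (A #6, B #6), V (A #8, B #7) gives a common subsequence of length 4. The LCS DP gives dp[9][8] = 4, so this is optimal.

4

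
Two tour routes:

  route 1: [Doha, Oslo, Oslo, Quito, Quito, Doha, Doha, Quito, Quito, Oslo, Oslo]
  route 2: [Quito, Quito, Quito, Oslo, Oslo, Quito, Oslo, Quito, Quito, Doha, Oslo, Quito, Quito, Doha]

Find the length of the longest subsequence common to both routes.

One common subsequence of length 7: Oslo at route 1[2]=route 2[5]; then Oslo at route 1[3]=route 2[7]; then Quito at route 1[4]=route 2[8]; then Quito at route 1[5]=route 2[9]; then Doha at route 1[6]=route 2[10]; then Quito at route 1[8]=route 2[12]; then Quito at route 1[9]=route 2[13]. dp[11][14] = 7 confirms this is the maximum.

7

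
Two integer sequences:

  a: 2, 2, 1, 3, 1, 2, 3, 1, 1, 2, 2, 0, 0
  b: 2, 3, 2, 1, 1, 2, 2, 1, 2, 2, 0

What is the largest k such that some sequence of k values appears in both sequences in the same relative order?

9

One common subsequence of length 9: 2 at a[1]=b[1], 2 at a[2]=b[3], 1 at a[3]=b[4], 1 at a[5]=b[5], 2 at a[6]=b[7], 1 at a[9]=b[8], 2 at a[10]=b[9], 2 at a[11]=b[10], 0 at a[13]=b[11], and the DP table's final entry dp[13][11] is also 9, so no common subsequence is longer.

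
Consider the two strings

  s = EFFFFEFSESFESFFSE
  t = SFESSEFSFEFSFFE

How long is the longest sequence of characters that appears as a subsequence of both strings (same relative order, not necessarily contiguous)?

One common subsequence of length 11: F [5,2] → E [6,3] → S [8,5] → E [9,6] → S [10,8] → F [11,9] → E [12,10] → S [13,12] → F [14,13] → F [15,14] → E [17,15]. The LCS DP gives dp[17][15] = 11, so this is optimal.

11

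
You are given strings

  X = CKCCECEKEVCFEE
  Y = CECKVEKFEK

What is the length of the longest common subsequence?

7

Match C [4,1], E [5,2], C [6,3], E [7,6], K [8,7], F [12,8], E [13,9] — 7 characters in the same relative order in both. The LCS DP gives dp[14][10] = 7, so this is optimal.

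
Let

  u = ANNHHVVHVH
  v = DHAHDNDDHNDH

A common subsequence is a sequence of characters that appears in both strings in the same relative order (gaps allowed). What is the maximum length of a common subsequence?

Let dp[i][j] be the LCS length of the first i characters of u and the first j characters of v. dp[i][j] = dp[i-1][j-1]+1 when the i-th and j-th characters match, else max(dp[i-1][j], dp[i][j-1]).
    ·  D  H  A  H  D  N  D  D  H  N  D  H
 ·  0  0  0  0  0  0  0  0  0  0  0  0  0
 A  0  0  0  1  1  1  1  1  1  1  1  1  1
 N  0  0  0  1  1  1  2  2  2  2  2  2  2
 N  0  0  0  1  1  1  2  2  2  2  3  3  3
 H  0  0  1  1  2  2  2  2  2  3  3  3  4
 H  0  0  1  1  2  2  2  2  2  3  3  3  4
 V  0  0  1  1  2  2  2  2  2  3  3  3  4
 V  0  0  1  1  2  2  2  2  2  3  3  3  4
 H  0  0  1  1  2  2  2  2  2  3  3  3  4
 V  0  0  1  1  2  2  2  2  2  3  3  3  4
 H  0  0  1  1  2  2  2  2  2  3  3  3  4
dp[10][12] = 4. One LCS (by backtracking along matches): ANNH.

4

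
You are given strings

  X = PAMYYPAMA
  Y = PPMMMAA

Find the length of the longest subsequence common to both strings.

Pick P at X[1]=Y[2], M at X[3]=Y[5], A at X[7]=Y[6], A at X[9]=Y[7]; all 4 characters appear in both, in order. Since dp[9][7] = 4, nothing longer is possible.

4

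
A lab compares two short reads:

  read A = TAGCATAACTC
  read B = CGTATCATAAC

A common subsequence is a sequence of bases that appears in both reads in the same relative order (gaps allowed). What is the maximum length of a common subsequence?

8

Let dp[i][j] be the LCS length of the first i bases of read A and the first j bases of read B. dp[i][j] = dp[i-1][j-1]+1 when the i-th and j-th bases match, else max(dp[i-1][j], dp[i][j-1]).
    ·  C  G  T  A  T  C  A  T  A  A  C
 ·  0  0  0  0  0  0  0  0  0  0  0  0
 T  0  0  0  1  1  1  1  1  1  1  1  1
 A  0  0  0  1  2  2  2  2  2  2  2  2
 G  0  0  1  1  2  2  2  2  2  2  2  2
 C  0  1  1  1  2  2  3  3  3  3  3  3
 A  0  1  1  1  2  2  3  4  4  4  4  4
 T  0  1  1  2  2  3  3  4  5  5  5  5
 A  0  1  1  2  3  3  3  4  5  6  6  6
 A  0  1  1  2  3  3  3  4  5  6  7  7
 C  0  1  1  2  3  3  4  4  5  6  7  8
 T  0  1  1  2  3  4  4  4  5  6  7  8
 C  0  1  1  2  3  4  5  5  5  6  7  8
dp[11][11] = 8. One LCS (by backtracking along matches): TACATAAC.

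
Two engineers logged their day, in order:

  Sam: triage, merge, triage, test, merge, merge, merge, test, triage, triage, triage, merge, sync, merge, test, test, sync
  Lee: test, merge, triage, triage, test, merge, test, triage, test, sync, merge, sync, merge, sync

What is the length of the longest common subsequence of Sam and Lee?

Taking triage [1,3]; then triage [3,4]; then test [4,5]; then merge [7,6]; then test [8,7]; then triage [9,8]; then merge [12,11]; then sync [13,12]; then merge [14,13]; then sync [17,14] gives a common subsequence of length 10. The LCS DP gives dp[17][14] = 10, so this is optimal.

10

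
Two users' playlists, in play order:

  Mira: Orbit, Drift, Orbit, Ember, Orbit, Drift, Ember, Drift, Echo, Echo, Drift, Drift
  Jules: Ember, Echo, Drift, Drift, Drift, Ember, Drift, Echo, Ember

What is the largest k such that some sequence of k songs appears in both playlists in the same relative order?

5

Taking Drift (Mira #2, Jules #4), then Drift (Mira #6, Jules #5), then Ember (Mira #7, Jules #6), then Drift (Mira #8, Jules #7), then Echo (Mira #9, Jules #8) gives a common subsequence of length 5. The LCS DP gives dp[12][9] = 5, so this is optimal.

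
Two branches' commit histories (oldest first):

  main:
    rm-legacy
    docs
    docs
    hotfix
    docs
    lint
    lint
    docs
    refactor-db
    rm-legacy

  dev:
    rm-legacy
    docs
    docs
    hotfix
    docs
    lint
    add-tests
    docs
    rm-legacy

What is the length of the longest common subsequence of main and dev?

8

Pick rm-legacy (main #1, dev #1) → docs (main #2, dev #2) → docs (main #3, dev #3) → hotfix (main #4, dev #4) → docs (main #5, dev #5) → lint (main #6, dev #6) → docs (main #8, dev #8) → rm-legacy (main #10, dev #9); all 8 commits appear in both, in order. The LCS DP gives dp[10][9] = 8, so this is optimal.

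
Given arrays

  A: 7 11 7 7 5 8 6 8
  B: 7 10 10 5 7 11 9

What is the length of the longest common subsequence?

Let dp[i][j] be the LCS length of the first i values of A and the first j values of B. dp[i][j] = dp[i-1][j-1]+1 when the i-th and j-th values match, else max(dp[i-1][j], dp[i][j-1]).
    ·  7 10 10  5  7 11  9
 ·  0  0  0  0  0  0  0  0
 7  0  1  1  1  1  1  1  1
11  0  1  1  1  1  1  2  2
 7  0  1  1  1  1  2  2  2
 7  0  1  1  1  1  2  2  2
 5  0  1  1  1  2  2  2  2
 8  0  1  1  1  2  2  2  2
 6  0  1  1  1  2  2  2  2
 8  0  1  1  1  2  2  2  2
dp[8][7] = 2. One LCS (by backtracking along matches): 7, 11.

2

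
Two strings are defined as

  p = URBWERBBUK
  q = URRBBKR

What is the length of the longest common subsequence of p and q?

6

Taking U at p[1]=q[1] → R at p[2]=q[2] → R at p[6]=q[3] → B at p[7]=q[4] → B at p[8]=q[5] → K at p[10]=q[6] gives a common subsequence of length 6. dp[10][7] = 6 confirms this is the maximum.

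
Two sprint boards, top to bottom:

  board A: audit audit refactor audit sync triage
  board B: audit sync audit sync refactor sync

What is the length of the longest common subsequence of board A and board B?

Pick audit at board A[1]=board B[1] → audit at board A[2]=board B[3] → refactor at board A[3]=board B[5] → sync at board A[5]=board B[6]; all 4 tasks appear in both, in order. dp[6][6] = 4 confirms this is the maximum.

4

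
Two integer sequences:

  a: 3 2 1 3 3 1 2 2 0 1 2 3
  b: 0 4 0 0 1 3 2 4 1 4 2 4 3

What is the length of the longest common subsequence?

One common subsequence of length 6: 1 (a #3, b #5); then 3 (a #5, b #6); then 2 (a #7, b #7); then 1 (a #10, b #9); then 2 (a #11, b #11); then 3 (a #12, b #13). dp[12][13] = 6 confirms this is the maximum.

6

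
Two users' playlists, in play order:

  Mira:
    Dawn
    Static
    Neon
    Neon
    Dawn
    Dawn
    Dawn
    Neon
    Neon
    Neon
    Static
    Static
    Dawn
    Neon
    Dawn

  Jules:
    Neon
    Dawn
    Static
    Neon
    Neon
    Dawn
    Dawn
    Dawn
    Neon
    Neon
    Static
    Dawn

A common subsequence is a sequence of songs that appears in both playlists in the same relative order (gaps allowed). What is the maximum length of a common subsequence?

11

Pick Dawn at Mira[1]=Jules[2] → Static at Mira[2]=Jules[3] → Neon at Mira[3]=Jules[4] → Neon at Mira[4]=Jules[5] → Dawn at Mira[5]=Jules[6] → Dawn at Mira[6]=Jules[7] → Dawn at Mira[7]=Jules[8] → Neon at Mira[9]=Jules[9] → Neon at Mira[10]=Jules[10] → Static at Mira[12]=Jules[11] → Dawn at Mira[15]=Jules[12]; all 11 songs appear in both, in order, and the DP table's final entry dp[15][12] is also 11, so no common subsequence is longer.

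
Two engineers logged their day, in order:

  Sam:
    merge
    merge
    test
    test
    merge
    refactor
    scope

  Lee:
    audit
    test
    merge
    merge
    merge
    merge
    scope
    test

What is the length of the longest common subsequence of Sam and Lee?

Pick merge at Sam[1]=Lee[4] → merge at Sam[2]=Lee[5] → merge at Sam[5]=Lee[6] → scope at Sam[7]=Lee[7]; all 4 tasks appear in both, in order. The LCS DP gives dp[7][8] = 4, so this is optimal.

4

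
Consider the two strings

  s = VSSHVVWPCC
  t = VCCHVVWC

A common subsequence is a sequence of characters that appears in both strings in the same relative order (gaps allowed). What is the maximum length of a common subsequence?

One common subsequence of length 6: V at s[1]=t[1] → H at s[4]=t[4] → V at s[5]=t[5] → V at s[6]=t[6] → W at s[7]=t[7] → C at s[10]=t[8]. The LCS DP gives dp[10][8] = 6, so this is optimal.

6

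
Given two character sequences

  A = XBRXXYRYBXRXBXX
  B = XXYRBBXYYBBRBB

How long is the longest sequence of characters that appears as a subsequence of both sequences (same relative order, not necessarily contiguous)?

8

One common subsequence of length 8: X [1,2], then B [2,6], then X [5,7], then Y [6,8], then Y [8,9], then B [9,11], then R [11,12], then B [13,14]. The LCS DP gives dp[15][14] = 8, so this is optimal.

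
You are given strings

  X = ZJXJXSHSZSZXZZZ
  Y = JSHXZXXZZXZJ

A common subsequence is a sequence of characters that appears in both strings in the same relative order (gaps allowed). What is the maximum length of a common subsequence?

8

One common subsequence of length 8: J at X[4]=Y[1]; then S at X[6]=Y[2]; then H at X[7]=Y[3]; then Z at X[9]=Y[5]; then X at X[12]=Y[7]; then Z at X[13]=Y[8]; then Z at X[14]=Y[9]; then Z at X[15]=Y[11], and the DP table's final entry dp[15][12] is also 8, so no common subsequence is longer.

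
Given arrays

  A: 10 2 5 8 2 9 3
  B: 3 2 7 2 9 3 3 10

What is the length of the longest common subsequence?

Match 2 [2,2] → 2 [5,4] → 9 [6,5] → 3 [7,7] — 4 values in the same relative order in both. Since dp[7][8] = 4, nothing longer is possible.

4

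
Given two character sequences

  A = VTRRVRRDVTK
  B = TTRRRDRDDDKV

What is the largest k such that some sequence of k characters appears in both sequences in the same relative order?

One common subsequence of length 7: T [2,2] → R [3,3] → R [4,4] → R [6,5] → R [7,7] → D [8,10] → V [9,12]. The LCS DP gives dp[11][12] = 7, so this is optimal.

7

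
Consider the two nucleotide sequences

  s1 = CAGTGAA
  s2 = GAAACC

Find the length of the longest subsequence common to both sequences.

One common subsequence of length 3: A (s1 #2, s2 #2); then A (s1 #6, s2 #3); then A (s1 #7, s2 #4). dp[7][6] = 3 confirms this is the maximum.

3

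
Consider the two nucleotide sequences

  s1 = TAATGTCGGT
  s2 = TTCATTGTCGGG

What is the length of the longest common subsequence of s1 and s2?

8

Match T (s1 #1, s2 #2); then A (s1 #2, s2 #4); then T (s1 #4, s2 #6); then G (s1 #5, s2 #7); then T (s1 #6, s2 #8); then C (s1 #7, s2 #9); then G (s1 #8, s2 #11); then G (s1 #9, s2 #12) — 8 bases in the same relative order in both. The LCS DP gives dp[10][12] = 8, so this is optimal.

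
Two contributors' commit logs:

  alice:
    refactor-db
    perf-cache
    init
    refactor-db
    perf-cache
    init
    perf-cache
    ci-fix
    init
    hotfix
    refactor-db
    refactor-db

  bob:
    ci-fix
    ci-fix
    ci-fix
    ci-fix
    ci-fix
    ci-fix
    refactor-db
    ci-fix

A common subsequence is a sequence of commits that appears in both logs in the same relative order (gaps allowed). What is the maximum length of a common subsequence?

2

Pick refactor-db at alice[4]=bob[7], ci-fix at alice[8]=bob[8]; all 2 commits appear in both, in order. dp[12][8] = 2 confirms this is the maximum.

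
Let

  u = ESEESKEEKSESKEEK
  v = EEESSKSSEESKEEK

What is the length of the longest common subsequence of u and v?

12

Pick E [1,1], E [3,2], E [4,3], S [5,5], K [6,6], E [8,9], E [11,10], S [12,11], K [13,12], E [14,13], E [15,14], K [16,15]; all 12 characters appear in both, in order. The LCS DP gives dp[16][15] = 12, so this is optimal.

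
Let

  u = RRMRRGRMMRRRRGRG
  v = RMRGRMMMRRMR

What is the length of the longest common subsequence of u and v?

10

Taking R at u[2]=v[1], M at u[3]=v[2], R at u[5]=v[3], G at u[6]=v[4], R at u[7]=v[5], M at u[8]=v[7], M at u[9]=v[8], R at u[10]=v[9], R at u[11]=v[10], R at u[15]=v[12] gives a common subsequence of length 10. dp[16][12] = 10 confirms this is the maximum.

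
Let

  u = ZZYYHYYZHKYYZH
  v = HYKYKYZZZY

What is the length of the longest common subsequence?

6

Let dp[i][j] be the LCS length of the first i characters of u and the first j characters of v. dp[i][j] = dp[i-1][j-1]+1 when the i-th and j-th characters match, else max(dp[i-1][j], dp[i][j-1]).
    ·  H  Y  K  Y  K  Y  Z  Z  Z  Y
 ·  0  0  0  0  0  0  0  0  0  0  0
 Z  0  0  0  0  0  0  0  1  1  1  1
 Z  0  0  0  0  0  0  0  1  2  2  2
 Y  0  0  1  1  1  1  1  1  2  2  3
 Y  0  0  1  1  2  2  2  2  2  2  3
 H  0  1  1  1  2  2  2  2  2  2  3
 Y  0  1  2  2  2  2  3  3  3  3  3
 Y  0  1  2  2  3  3  3  3  3  3  4
 Z  0  1  2  2  3  3  3  4  4  4  4
 H  0  1  2  2  3  3  3  4  4  4  4
 K  0  1  2  3  3  4  4  4  4  4  4
 Y  0  1  2  3  4  4  5  5  5  5  5
 Y  0  1  2  3  4  4  5  5  5  5  6
 Z  0  1  2  3  4  4  5  6  6  6  6
 H  0  1  2  3  4  4  5  6  6  6  6
dp[14][10] = 6. One LCS (by backtracking along matches): HYYKYY.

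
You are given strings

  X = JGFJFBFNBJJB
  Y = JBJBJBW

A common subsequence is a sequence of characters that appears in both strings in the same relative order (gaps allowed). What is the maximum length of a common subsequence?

Match J (X #1, Y #1); then J (X #4, Y #3); then B (X #9, Y #4); then J (X #11, Y #5); then B (X #12, Y #6) — 5 characters in the same relative order in both. Since dp[12][7] = 5, nothing longer is possible.

5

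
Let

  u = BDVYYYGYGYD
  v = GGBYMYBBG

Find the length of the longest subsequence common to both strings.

4

Taking B at u[1]=v[3]; then Y at u[4]=v[4]; then Y at u[5]=v[6]; then G at u[9]=v[9] gives a common subsequence of length 4. The LCS DP gives dp[11][9] = 4, so this is optimal.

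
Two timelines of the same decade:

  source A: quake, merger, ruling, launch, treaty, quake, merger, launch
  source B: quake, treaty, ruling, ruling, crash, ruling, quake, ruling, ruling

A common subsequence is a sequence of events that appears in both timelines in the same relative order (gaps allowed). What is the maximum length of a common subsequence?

Pick quake at source A[1]=source B[1], then ruling at source A[3]=source B[6], then quake at source A[6]=source B[7]; all 3 events appear in both, in order. The LCS DP gives dp[8][9] = 3, so this is optimal.

3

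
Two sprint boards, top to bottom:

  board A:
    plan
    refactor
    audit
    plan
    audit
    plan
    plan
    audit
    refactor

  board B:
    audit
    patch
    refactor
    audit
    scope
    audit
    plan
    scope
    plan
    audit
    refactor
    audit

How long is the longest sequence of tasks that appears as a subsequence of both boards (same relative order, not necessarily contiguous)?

7

Taking refactor (board A #2, board B #3), then audit (board A #3, board B #4), then audit (board A #5, board B #6), then plan (board A #6, board B #7), then plan (board A #7, board B #9), then audit (board A #8, board B #10), then refactor (board A #9, board B #11) gives a common subsequence of length 7. dp[9][12] = 7 confirms this is the maximum.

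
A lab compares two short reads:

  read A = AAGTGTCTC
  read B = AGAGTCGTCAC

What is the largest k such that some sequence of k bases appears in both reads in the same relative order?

8

One common subsequence of length 8: A (read A #1, read B #1), then A (read A #2, read B #3), then G (read A #3, read B #4), then T (read A #4, read B #5), then G (read A #5, read B #7), then T (read A #6, read B #8), then C (read A #7, read B #9), then C (read A #9, read B #11). Since dp[9][11] = 8, nothing longer is possible.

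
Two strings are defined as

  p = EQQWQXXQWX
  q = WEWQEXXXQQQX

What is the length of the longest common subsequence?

Match E at p[1]=q[2], then W at p[4]=q[3], then Q at p[5]=q[4], then X at p[6]=q[7], then X at p[7]=q[8], then Q at p[8]=q[11], then X at p[10]=q[12] — 7 characters in the same relative order in both, and the DP table's final entry dp[10][12] is also 7, so no common subsequence is longer.

7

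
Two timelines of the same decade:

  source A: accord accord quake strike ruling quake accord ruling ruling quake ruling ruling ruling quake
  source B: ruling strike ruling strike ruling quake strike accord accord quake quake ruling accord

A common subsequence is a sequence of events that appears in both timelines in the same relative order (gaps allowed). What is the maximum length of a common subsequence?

Match strike (source A #4, source B #4); then ruling (source A #5, source B #5); then quake (source A #6, source B #6); then accord (source A #7, source B #9); then quake (source A #10, source B #11); then ruling (source A #11, source B #12) — 6 events in the same relative order in both. Since dp[14][13] = 6, nothing longer is possible.

6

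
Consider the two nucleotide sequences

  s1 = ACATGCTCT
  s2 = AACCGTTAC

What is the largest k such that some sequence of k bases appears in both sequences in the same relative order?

Let dp[i][j] be the LCS length of the first i bases of s1 and the first j bases of s2. dp[i][j] = dp[i-1][j-1]+1 when the i-th and j-th bases match, else max(dp[i-1][j], dp[i][j-1]).
    ·  A  A  C  C  G  T  T  A  C
 ·  0  0  0  0  0  0  0  0  0  0
 A  0  1  1  1  1  1  1  1  1  1
 C  0  1  1  2  2  2  2  2  2  2
 A  0  1  2  2  2  2  2  2  3  3
 T  0  1  2  2  2  2  3  3  3  3
 G  0  1  2  2  2  3  3  3  3  3
 C  0  1  2  3  3  3  3  3  3  4
 T  0  1  2  3  3  3  4  4  4  4
 C  0  1  2  3  4  4  4  4  4  5
 T  0  1  2  3  4  4  5  5  5  5
dp[9][9] = 5. One LCS (by backtracking along matches): ACTTC.

5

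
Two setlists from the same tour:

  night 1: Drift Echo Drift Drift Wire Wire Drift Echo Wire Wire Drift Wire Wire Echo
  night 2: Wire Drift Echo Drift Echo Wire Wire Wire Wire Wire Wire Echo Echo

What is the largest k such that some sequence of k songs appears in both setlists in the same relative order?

One common subsequence of length 10: Drift at night 1[1]=night 2[2] → Echo at night 1[2]=night 2[3] → Drift at night 1[3]=night 2[4] → Wire at night 1[5]=night 2[6] → Wire at night 1[6]=night 2[7] → Wire at night 1[9]=night 2[8] → Wire at night 1[10]=night 2[9] → Wire at night 1[12]=night 2[10] → Wire at night 1[13]=night 2[11] → Echo at night 1[14]=night 2[13]. Since dp[14][13] = 10, nothing longer is possible.

10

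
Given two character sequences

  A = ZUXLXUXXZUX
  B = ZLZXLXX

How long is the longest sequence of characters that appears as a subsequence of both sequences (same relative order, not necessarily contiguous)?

5

One common subsequence of length 5: Z [1,3] → X [3,4] → L [4,5] → X [8,6] → X [11,7]. dp[11][7] = 5 confirms this is the maximum.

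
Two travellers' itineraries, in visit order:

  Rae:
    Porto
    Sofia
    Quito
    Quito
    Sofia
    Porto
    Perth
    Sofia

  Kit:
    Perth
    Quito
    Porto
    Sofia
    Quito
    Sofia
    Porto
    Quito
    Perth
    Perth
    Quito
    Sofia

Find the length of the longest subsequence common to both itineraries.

One common subsequence of length 7: Porto (Rae #1, Kit #3), Sofia (Rae #2, Kit #4), Quito (Rae #4, Kit #5), Sofia (Rae #5, Kit #6), Porto (Rae #6, Kit #7), Perth (Rae #7, Kit #10), Sofia (Rae #8, Kit #12). The LCS DP gives dp[8][12] = 7, so this is optimal.

7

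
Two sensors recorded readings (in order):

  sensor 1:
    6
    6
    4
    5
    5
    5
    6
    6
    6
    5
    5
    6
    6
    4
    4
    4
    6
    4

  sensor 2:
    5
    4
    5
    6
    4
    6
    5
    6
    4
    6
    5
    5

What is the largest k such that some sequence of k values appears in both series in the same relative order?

8

Match 4 (sensor 1 #3, sensor 2 #2) → 5 (sensor 1 #6, sensor 2 #3) → 6 (sensor 1 #7, sensor 2 #4) → 6 (sensor 1 #9, sensor 2 #6) → 5 (sensor 1 #11, sensor 2 #7) → 6 (sensor 1 #13, sensor 2 #8) → 4 (sensor 1 #16, sensor 2 #9) → 6 (sensor 1 #17, sensor 2 #10) — 8 values in the same relative order in both. dp[18][12] = 8 confirms this is the maximum.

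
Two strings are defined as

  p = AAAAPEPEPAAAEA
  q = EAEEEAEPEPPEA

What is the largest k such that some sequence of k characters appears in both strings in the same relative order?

Match A at p[1]=q[2], then A at p[2]=q[6], then P at p[5]=q[8], then E at p[6]=q[9], then P at p[7]=q[10], then P at p[9]=q[11], then E at p[13]=q[12], then A at p[14]=q[13] — 8 characters in the same relative order in both. Since dp[14][13] = 8, nothing longer is possible.

8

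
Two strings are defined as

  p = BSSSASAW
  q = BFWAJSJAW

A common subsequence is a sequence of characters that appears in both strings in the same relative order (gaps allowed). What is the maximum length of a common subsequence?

Let dp[i][j] be the LCS length of the first i characters of p and the first j characters of q. dp[i][j] = dp[i-1][j-1]+1 when the i-th and j-th characters match, else max(dp[i-1][j], dp[i][j-1]).
    ·  B  F  W  A  J  S  J  A  W
 ·  0  0  0  0  0  0  0  0  0  0
 B  0  1  1  1  1  1  1  1  1  1
 S  0  1  1  1  1  1  2  2  2  2
 S  0  1  1  1  1  1  2  2  2  2
 S  0  1  1  1  1  1  2  2  2  2
 A  0  1  1  1  2  2  2  2  3  3
 S  0  1  1  1  2  2  3  3  3  3
 A  0  1  1  1  2  2  3  3  4  4
 W  0  1  1  2  2  2  3  3  4  5
dp[8][9] = 5. One LCS (by backtracking along matches): BASAW.

5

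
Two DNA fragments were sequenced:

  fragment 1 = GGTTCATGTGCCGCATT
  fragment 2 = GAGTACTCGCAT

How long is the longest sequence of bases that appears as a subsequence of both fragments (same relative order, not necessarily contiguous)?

One common subsequence of length 10: G [1,1]; then G [2,3]; then T [3,4]; then C [5,6]; then T [9,7]; then C [12,8]; then G [13,9]; then C [14,10]; then A [15,11]; then T [17,12]. Since dp[17][12] = 10, nothing longer is possible.

10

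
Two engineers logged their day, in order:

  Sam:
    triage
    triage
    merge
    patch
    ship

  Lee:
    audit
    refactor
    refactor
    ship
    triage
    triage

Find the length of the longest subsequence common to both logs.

2

Taking triage at Sam[1]=Lee[5], then triage at Sam[2]=Lee[6] gives a common subsequence of length 2. dp[5][6] = 2 confirms this is the maximum.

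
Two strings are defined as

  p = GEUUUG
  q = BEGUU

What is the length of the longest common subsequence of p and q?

3

Let dp[i][j] be the LCS length of the first i characters of p and the first j characters of q. dp[i][j] = dp[i-1][j-1]+1 when the i-th and j-th characters match, else max(dp[i-1][j], dp[i][j-1]).
    ·  B  E  G  U  U
 ·  0  0  0  0  0  0
 G  0  0  0  1  1  1
 E  0  0  1  1  1  1
 U  0  0  1  1  2  2
 U  0  0  1  1  2  3
 U  0  0  1  1  2  3
 G  0  0  1  2  2  3
dp[6][5] = 3. One LCS (by backtracking along matches): GUU.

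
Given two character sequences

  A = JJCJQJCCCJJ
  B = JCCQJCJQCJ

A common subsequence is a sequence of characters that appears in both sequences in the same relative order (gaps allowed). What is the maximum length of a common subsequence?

7

Let dp[i][j] be the LCS length of the first i characters of A and the first j characters of B. dp[i][j] = dp[i-1][j-1]+1 when the i-th and j-th characters match, else max(dp[i-1][j], dp[i][j-1]).
    ·  J  C  C  Q  J  C  J  Q  C  J
 ·  0  0  0  0  0  0  0  0  0  0  0
 J  0  1  1  1  1  1  1  1  1  1  1
 J  0  1  1  1  1  2  2  2  2  2  2
 C  0  1  2  2  2  2  3  3  3  3  3
 J  0  1  2  2  2  3  3  4  4  4  4
 Q  0  1  2  2  3  3  3  4  5  5  5
 J  0  1  2  2  3  4  4  4  5  5  6
 C  0  1  2  3  3  4  5  5  5  6  6
 C  0  1  2  3  3  4  5  5  5  6  6
 C  0  1  2  3  3  4  5  5  5  6  6
 J  0  1  2  3  3  4  5  6  6  6  7
 J  0  1  2  3  3  4  5  6  6  6  7
dp[11][10] = 7. One LCS (by backtracking along matches): JJCJQCJ.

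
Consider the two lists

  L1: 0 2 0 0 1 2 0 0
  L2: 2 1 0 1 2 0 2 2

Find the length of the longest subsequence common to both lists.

Taking 2 [2,1], then 0 [4,3], then 1 [5,4], then 2 [6,5], then 0 [7,6] gives a common subsequence of length 5, and the DP table's final entry dp[8][8] is also 5, so no common subsequence is longer.

5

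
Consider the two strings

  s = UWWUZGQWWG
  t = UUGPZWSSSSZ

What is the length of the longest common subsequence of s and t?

4

Let dp[i][j] be the LCS length of the first i characters of s and the first j characters of t. dp[i][j] = dp[i-1][j-1]+1 when the i-th and j-th characters match, else max(dp[i-1][j], dp[i][j-1]).
    ·  U  U  G  P  Z  W  S  S  S  S  Z
 ·  0  0  0  0  0  0  0  0  0  0  0  0
 U  0  1  1  1  1  1  1  1  1  1  1  1
 W  0  1  1  1  1  1  2  2  2  2  2  2
 W  0  1  1  1  1  1  2  2  2  2  2  2
 U  0  1  2  2  2  2  2  2  2  2  2  2
 Z  0  1  2  2  2  3  3  3  3  3  3  3
 G  0  1  2  3  3  3  3  3  3  3  3  3
 Q  0  1  2  3  3  3  3  3  3  3  3  3
 W  0  1  2  3  3  3  4  4  4  4  4  4
 W  0  1  2  3  3  3  4  4  4  4  4  4
 G  0  1  2  3  3  3  4  4  4  4  4  4
dp[10][11] = 4. One LCS (by backtracking along matches): UUZW.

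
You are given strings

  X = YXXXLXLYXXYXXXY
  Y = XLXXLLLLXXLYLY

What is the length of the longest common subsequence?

9

One common subsequence of length 9: X (X #2, Y #1), then X (X #3, Y #3), then X (X #4, Y #4), then L (X #5, Y #7), then L (X #7, Y #8), then X (X #9, Y #9), then X (X #10, Y #10), then Y (X #11, Y #12), then Y (X #15, Y #14). dp[15][14] = 9 confirms this is the maximum.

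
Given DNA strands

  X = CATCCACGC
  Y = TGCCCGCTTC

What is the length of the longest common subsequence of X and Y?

One common subsequence of length 6: T at X[3]=Y[1] → C at X[4]=Y[3] → C at X[5]=Y[4] → C at X[7]=Y[5] → G at X[8]=Y[6] → C at X[9]=Y[10]. dp[9][10] = 6 confirms this is the maximum.

6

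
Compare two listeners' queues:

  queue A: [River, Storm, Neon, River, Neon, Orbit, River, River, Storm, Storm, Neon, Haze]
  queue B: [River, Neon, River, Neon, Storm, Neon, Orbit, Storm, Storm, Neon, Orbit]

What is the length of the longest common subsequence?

One common subsequence of length 8: River (queue A #1, queue B #1), then Neon (queue A #3, queue B #2), then River (queue A #4, queue B #3), then Neon (queue A #5, queue B #6), then Orbit (queue A #6, queue B #7), then Storm (queue A #9, queue B #8), then Storm (queue A #10, queue B #9), then Neon (queue A #11, queue B #10). Since dp[12][11] = 8, nothing longer is possible.

8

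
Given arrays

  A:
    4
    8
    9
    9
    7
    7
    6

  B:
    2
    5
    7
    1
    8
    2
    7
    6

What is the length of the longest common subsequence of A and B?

Match 8 [2,5]; then 7 [6,7]; then 6 [7,8] — 3 values in the same relative order in both. dp[7][8] = 3 confirms this is the maximum.

3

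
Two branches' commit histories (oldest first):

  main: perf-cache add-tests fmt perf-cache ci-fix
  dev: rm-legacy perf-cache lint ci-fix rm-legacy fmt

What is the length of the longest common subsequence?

One common subsequence of length 2: perf-cache (main #1, dev #2); then fmt (main #3, dev #6). dp[5][6] = 2 confirms this is the maximum.

2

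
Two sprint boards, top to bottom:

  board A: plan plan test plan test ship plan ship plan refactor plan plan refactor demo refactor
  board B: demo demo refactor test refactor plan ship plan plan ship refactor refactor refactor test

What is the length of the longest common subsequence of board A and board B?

8

Match test [3,4], plan [4,6], ship [6,7], plan [7,9], ship [8,10], refactor [10,11], refactor [13,12], refactor [15,13] — 8 tasks in the same relative order in both. Since dp[15][14] = 8, nothing longer is possible.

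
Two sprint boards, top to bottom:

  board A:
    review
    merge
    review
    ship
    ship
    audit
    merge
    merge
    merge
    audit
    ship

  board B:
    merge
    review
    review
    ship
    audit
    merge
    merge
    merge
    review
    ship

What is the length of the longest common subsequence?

Match review (board A #1, board B #2), then review (board A #3, board B #3), then ship (board A #5, board B #4), then audit (board A #6, board B #5), then merge (board A #7, board B #6), then merge (board A #8, board B #7), then merge (board A #9, board B #8), then ship (board A #11, board B #10) — 8 tasks in the same relative order in both. Since dp[11][10] = 8, nothing longer is possible.

8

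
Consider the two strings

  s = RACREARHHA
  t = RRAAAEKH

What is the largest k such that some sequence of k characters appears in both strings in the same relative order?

Pick R (s #1, t #2), then A (s #2, t #5), then E (s #5, t #6), then H (s #9, t #8); all 4 characters appear in both, in order. The LCS DP gives dp[10][8] = 4, so this is optimal.

4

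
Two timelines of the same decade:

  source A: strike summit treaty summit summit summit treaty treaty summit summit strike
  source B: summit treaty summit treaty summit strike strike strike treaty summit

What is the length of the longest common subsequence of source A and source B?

6

Pick summit [2,1], then treaty [3,2], then summit [4,3], then summit [5,5], then treaty [8,9], then summit [10,10]; all 6 events appear in both, in order. Since dp[11][10] = 6, nothing longer is possible.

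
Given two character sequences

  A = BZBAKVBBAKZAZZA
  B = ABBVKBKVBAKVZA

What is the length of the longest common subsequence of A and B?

Pick B [1,3]; then B [3,6]; then K [5,7]; then V [6,8]; then B [8,9]; then A [9,10]; then K [10,11]; then Z [14,13]; then A [15,14]; all 9 characters appear in both, in order. The LCS DP gives dp[15][14] = 9, so this is optimal.

9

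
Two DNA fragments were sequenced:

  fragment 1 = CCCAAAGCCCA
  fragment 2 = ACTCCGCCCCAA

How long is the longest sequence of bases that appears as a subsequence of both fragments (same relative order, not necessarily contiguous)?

8

One common subsequence of length 8: C [1,2], C [2,4], C [3,5], G [7,6], C [8,8], C [9,9], C [10,10], A [11,12]. The LCS DP gives dp[11][12] = 8, so this is optimal.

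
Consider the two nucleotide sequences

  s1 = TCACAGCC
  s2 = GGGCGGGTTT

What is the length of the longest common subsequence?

2

Let dp[i][j] be the LCS length of the first i bases of s1 and the first j bases of s2. dp[i][j] = dp[i-1][j-1]+1 when the i-th and j-th bases match, else max(dp[i-1][j], dp[i][j-1]).
    ·  G  G  G  C  G  G  G  T  T  T
 ·  0  0  0  0  0  0  0  0  0  0  0
 T  0  0  0  0  0  0  0  0  1  1  1
 C  0  0  0  0  1  1  1  1  1  1  1
 A  0  0  0  0  1  1  1  1  1  1  1
 C  0  0  0  0  1  1  1  1  1  1  1
 A  0  0  0  0  1  1  1  1  1  1  1
 G  0  1  1  1  1  2  2  2  2  2  2
 C  0  1  1  1  2  2  2  2  2  2  2
 C  0  1  1  1  2  2  2  2  2  2  2
dp[8][10] = 2. One LCS (by backtracking along matches): CG.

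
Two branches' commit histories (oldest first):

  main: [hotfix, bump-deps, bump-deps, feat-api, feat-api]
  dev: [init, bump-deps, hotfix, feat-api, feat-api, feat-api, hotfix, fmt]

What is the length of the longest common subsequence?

One common subsequence of length 3: hotfix at main[1]=dev[3] → feat-api at main[4]=dev[5] → feat-api at main[5]=dev[6], and the DP table's final entry dp[5][8] is also 3, so no common subsequence is longer.

3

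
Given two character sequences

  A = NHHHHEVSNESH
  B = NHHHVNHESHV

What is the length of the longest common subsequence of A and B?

9

Let dp[i][j] be the LCS length of the first i characters of A and the first j characters of B. dp[i][j] = dp[i-1][j-1]+1 when the i-th and j-th characters match, else max(dp[i-1][j], dp[i][j-1]).
    ·  N  H  H  H  V  N  H  E  S  H  V
 ·  0  0  0  0  0  0  0  0  0  0  0  0
 N  0  1  1  1  1  1  1  1  1  1  1  1
 H  0  1  2  2  2  2  2  2  2  2  2  2
 H  0  1  2  3  3  3  3  3  3  3  3  3
 H  0  1  2  3  4  4  4  4  4  4  4  4
 H  0  1  2  3  4  4  4  5  5  5  5  5
 E  0  1  2  3  4  4  4  5  6  6  6  6
 V  0  1  2  3  4  5  5  5  6  6  6  7
 S  0  1  2  3  4  5  5  5  6  7  7  7
 N  0  1  2  3  4  5  6  6  6  7  7  7
 E  0  1  2  3  4  5  6  6  7  7  7  7
 S  0  1  2  3  4  5  6  6  7  8  8  8
 H  0  1  2  3  4  5  6  7  7  8  9  9
dp[12][11] = 9. One LCS (by backtracking along matches): NHHHVNESH.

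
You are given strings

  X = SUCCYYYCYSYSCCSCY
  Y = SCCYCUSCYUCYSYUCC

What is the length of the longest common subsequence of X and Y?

One common subsequence of length 11: S (X #1, Y #1), then C (X #3, Y #2), then C (X #4, Y #3), then Y (X #5, Y #4), then Y (X #6, Y #9), then C (X #8, Y #11), then Y (X #9, Y #12), then S (X #10, Y #13), then Y (X #11, Y #14), then C (X #14, Y #16), then C (X #16, Y #17). Since dp[17][17] = 11, nothing longer is possible.

11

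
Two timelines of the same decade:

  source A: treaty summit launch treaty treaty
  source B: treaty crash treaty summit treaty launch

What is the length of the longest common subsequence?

Pick treaty (source A #1, source B #3); then summit (source A #2, source B #4); then launch (source A #3, source B #6); all 3 events appear in both, in order. dp[5][6] = 3 confirms this is the maximum.

3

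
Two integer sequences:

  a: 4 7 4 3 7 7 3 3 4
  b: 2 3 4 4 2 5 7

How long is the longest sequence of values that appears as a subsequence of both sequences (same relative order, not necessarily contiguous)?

3

Taking 4 (a #1, b #3), then 4 (a #3, b #4), then 7 (a #6, b #7) gives a common subsequence of length 3. dp[9][7] = 3 confirms this is the maximum.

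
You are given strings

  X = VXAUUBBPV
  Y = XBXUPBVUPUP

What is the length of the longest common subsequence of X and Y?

One common subsequence of length 4: V (X #1, Y #7) → U (X #4, Y #8) → U (X #5, Y #10) → P (X #8, Y #11). dp[9][11] = 4 confirms this is the maximum.

4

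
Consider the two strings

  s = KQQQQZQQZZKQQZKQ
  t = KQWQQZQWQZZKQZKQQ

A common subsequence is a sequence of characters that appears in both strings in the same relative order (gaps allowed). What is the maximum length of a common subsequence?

Match K (s #1, t #1); then Q (s #2, t #2); then Q (s #4, t #4); then Q (s #5, t #5); then Z (s #6, t #6); then Q (s #7, t #7); then Q (s #8, t #9); then Z (s #9, t #10); then Z (s #10, t #11); then K (s #11, t #12); then Q (s #13, t #13); then Z (s #14, t #14); then K (s #15, t #15); then Q (s #16, t #17) — 14 characters in the same relative order in both, and the DP table's final entry dp[16][17] is also 14, so no common subsequence is longer.

14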